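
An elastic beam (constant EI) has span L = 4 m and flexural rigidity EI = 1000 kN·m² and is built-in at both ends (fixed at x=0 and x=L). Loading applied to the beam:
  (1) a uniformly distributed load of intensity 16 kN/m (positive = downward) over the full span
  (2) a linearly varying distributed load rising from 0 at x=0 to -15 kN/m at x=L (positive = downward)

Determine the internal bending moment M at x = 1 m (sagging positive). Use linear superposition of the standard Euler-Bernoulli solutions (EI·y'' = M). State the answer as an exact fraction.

Load 1 — uniform load w=16 kN/m over full span:
  M_1 = wLx/2 - wL²/12 - wx²/2 = 16·4·1/2 - 16·4²/12 - 16·1²/2 = 8/3 kN·m
Load 2 — triangular load w₀=-15 kN/m (0→w₀ over full span):
  M_2 = 3w₀Lx/20 - w₀L²/30 - w₀x³/(6L) = 3·(-15)·4·1/20 - (-15)·4²/30 - (-15)·1³/(6·4) = -3/8 kN·m
Superposition: M = Σ M_i = 55/24 kN·m ≈ 2.291667 kN·m

M(1) = 55/24 kN·m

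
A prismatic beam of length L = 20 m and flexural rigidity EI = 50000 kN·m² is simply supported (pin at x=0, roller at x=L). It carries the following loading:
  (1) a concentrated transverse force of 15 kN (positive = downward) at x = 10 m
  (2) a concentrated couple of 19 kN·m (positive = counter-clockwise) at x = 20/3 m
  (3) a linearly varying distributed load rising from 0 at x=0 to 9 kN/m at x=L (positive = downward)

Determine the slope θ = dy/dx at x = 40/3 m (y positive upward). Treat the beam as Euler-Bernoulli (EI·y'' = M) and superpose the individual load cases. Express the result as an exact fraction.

θ(40/3) = 4651/270000 rad

Load 1 — point force P=15 kN at a=10 m (b=L-a=10):
  θ_1 = -Pa(2L²-6Lx+3x²+a²)/(6LEI)  [x>a] = -15·10·(2·20²-6·20·(40/3)+3·(40/3)²+10²)/(6·20·50000) = 1/240 rad
Load 2 — applied couple M₀=19 kN·m at a=20/3 m (b=L-a=40/3):
  θ_2 = (M₀x²/(2L)-M₀(x-a)+C₁)/EI  [x>a] with C₁=M₀(3b²-L²)/(6L)=190/9 = (19·(40/3)²/(2·20)-19·((40/3)-(20/3))+(190/9))/50000 = -19/45000 rad
Load 3 — triangular load w₀=9 kN/m (0→w₀ over full span):
  θ_3 = -w₀(7L⁴-30L²x²+15x⁴)/(360LEI) = -9·(7·20⁴-30·20²·(40/3)²+15·(40/3)⁴)/(360·20·50000) = 91/6750 rad
Superposition: θ = Σ θ_i = 4651/270000 rad ≈ 0.017226 rad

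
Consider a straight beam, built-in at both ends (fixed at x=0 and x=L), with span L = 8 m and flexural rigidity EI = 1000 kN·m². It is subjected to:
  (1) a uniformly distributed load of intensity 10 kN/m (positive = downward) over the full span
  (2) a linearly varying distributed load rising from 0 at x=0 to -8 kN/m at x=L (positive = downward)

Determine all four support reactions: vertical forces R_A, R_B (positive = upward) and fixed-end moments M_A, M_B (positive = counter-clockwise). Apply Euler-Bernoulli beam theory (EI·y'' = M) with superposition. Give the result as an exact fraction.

R_A = 152/5 kN, M_A = 544/15 kN·m, R_B = 88/5 kN, M_B = -416/15 kN·m

Load 1 — uniform load w=10 kN/m over full span:
  R_A = wL/2 = 10·8/2 = 40 kN
  M_A = wL²/12 = 10·8²/12 = 160/3 kN·m
  R_B = wL/2 = 10·8/2 = 40 kN
  M_B = -wL²/12 = -10·8²/12 = -160/3 kN·m
Load 2 — triangular load w₀=-8 kN/m (0→w₀ over full span):
  R_A = 3w₀L/20 = 3·(-8)·8/20 = -48/5 kN
  M_A = w₀L²/30 = (-8)·8²/30 = -256/15 kN·m
  R_B = 7w₀L/20 = 7·(-8)·8/20 = -112/5 kN
  M_B = -w₀L²/20 = -(-8)·8²/20 = 128/5 kN·m
Superposition: R_A = 152/5 kN, M_A = 544/15 kN·m, R_B = 88/5 kN, M_B = -416/15 kN·m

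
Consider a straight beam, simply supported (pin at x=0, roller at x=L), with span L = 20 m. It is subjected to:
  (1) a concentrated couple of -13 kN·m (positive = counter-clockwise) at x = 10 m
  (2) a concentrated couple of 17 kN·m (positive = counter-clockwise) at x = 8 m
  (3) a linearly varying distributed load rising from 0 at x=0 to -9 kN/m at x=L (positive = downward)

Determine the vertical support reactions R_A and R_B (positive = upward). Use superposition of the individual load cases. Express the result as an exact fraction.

R_A = -149/5 kN, R_B = -301/5 kN

Load 1 — applied couple M₀=-13 kN·m at a=10 m (b=L-a=10):
  R_A = M₀/L = (-13)/20 = -13/20 kN
  R_B = -M₀/L = -(-13)/20 = 13/20 kN
Load 2 — applied couple M₀=17 kN·m at a=8 m (b=L-a=12):
  R_A = M₀/L = 17/20 kN
  R_B = -M₀/L = -17/20 kN
Load 3 — triangular load w₀=-9 kN/m (0→w₀ over full span):
  R_A = w₀L/6 = (-9)·20/6 = -30 kN
  R_B = w₀L/3 = (-9)·20/3 = -60 kN
Superposition: R_A = -149/5 kN, R_B = -301/5 kN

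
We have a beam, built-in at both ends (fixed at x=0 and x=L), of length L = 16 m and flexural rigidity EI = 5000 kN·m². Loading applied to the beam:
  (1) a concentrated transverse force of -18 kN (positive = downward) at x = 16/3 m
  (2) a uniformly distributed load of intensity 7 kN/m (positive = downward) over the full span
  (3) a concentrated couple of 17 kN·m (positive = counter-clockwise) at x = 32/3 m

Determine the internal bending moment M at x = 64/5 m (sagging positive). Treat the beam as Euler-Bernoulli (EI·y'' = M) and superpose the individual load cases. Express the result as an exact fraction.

M(64/5) = -308/75 kN·m

Load 1 — point force P=-18 kN at a=16/3 m (b=L-a=32/3):
  M_1 = Pa²(a+3b)(L-x)/L³ - Pa²b/L²  [x>a] = (-18)·(16/3)²·((16/3)+3·(32/3))·(16-(64/5))/16³ - (-18)·(16/3)²·(32/3)/16² = 32/5 kN·m
Load 2 — uniform load w=7 kN/m over full span:
  M_2 = wLx/2 - wL²/12 - wx²/2 = 7·16·(64/5)/2 - 7·16²/12 - 7·(64/5)²/2 = -448/75 kN·m
Load 3 — applied couple M₀=17 kN·m at a=32/3 m (b=L-a=16/3):
  M_3 = R_Ax - M_A - M₀  [x>a] with R_A=17/12, M_A=17/3 = (17/12)·(64/5) - (17/3) - 17 = -68/15 kN·m
Superposition: M = Σ M_i = -308/75 kN·m ≈ -4.106667 kN·m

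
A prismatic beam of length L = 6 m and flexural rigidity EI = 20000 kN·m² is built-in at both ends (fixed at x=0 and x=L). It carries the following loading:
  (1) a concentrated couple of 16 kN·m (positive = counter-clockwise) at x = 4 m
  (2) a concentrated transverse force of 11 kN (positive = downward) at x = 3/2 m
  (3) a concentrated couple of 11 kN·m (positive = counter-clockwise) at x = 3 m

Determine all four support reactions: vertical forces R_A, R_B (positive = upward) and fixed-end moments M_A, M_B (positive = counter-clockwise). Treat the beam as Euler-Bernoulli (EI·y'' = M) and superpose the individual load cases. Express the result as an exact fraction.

Load 1 — applied couple M₀=16 kN·m at a=4 m (b=L-a=2):
  R_A = 6M₀ab/L³ = 6·16·4·2/6³ = 32/9 kN
  M_A = M₀b(2a-b)/L² = 16·2·(2·4-2)/6² = 16/3 kN·m
  R_B = -6M₀ab/L³ = -6·16·4·2/6³ = -32/9 kN
  M_B = M₀a(2b-a)/L² = 16·4·(2·2-4)/6² = 0 kN·m
Load 2 — point force P=11 kN at a=3/2 m (b=L-a=9/2):
  R_A = Pb²(3a+b)/L³ = 11·(9/2)²·(3·(3/2)+(9/2))/6³ = 297/32 kN
  M_A = Pab²/L² = 11·(3/2)·(9/2)²/6² = 297/32 kN·m
  R_B = Pa²(a+3b)/L³ = 11·(3/2)²·((3/2)+3·(9/2))/6³ = 55/32 kN
  M_B = -Pa²b/L² = -11·(3/2)²·(9/2)/6² = -99/32 kN·m
Load 3 — applied couple M₀=11 kN·m at a=3 m (b=L-a=3):
  R_A = 6M₀ab/L³ = 6·11·3·3/6³ = 11/4 kN
  M_A = M₀b(2a-b)/L² = 11·3·(2·3-3)/6² = 11/4 kN·m
  R_B = -6M₀ab/L³ = -6·11·3·3/6³ = -11/4 kN
  M_B = M₀a(2b-a)/L² = 11·3·(2·3-3)/6² = 11/4 kN·m
Superposition: R_A = 4489/288 kN, M_A = 1667/96 kN·m, R_B = -1321/288 kN, M_B = -11/32 kN·m

R_A = 4489/288 kN, M_A = 1667/96 kN·m, R_B = -1321/288 kN, M_B = -11/32 kN·m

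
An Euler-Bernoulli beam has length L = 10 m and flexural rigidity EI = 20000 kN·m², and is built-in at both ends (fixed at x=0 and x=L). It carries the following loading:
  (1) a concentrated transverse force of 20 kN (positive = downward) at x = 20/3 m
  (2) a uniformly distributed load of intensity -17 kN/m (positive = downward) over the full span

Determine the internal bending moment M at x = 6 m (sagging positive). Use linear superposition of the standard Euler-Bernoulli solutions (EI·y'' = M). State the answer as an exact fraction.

M(6) = -1243/27 kN·m

Load 1 — point force P=20 kN at a=20/3 m (b=L-a=10/3):
  M_1 = Pb²(3a+b)x/L³ - Pab²/L²  [x≤a] = 20·(10/3)²·(3·(20/3)+(10/3))·6/10³ - 20·(20/3)·(10/3)²/10² = 440/27 kN·m
Load 2 — uniform load w=-17 kN/m over full span:
  M_2 = wLx/2 - wL²/12 - wx²/2 = (-17)·10·6/2 - (-17)·10²/12 - (-17)·6²/2 = -187/3 kN·m
Superposition: M = Σ M_i = -1243/27 kN·m ≈ -46.037037 kN·m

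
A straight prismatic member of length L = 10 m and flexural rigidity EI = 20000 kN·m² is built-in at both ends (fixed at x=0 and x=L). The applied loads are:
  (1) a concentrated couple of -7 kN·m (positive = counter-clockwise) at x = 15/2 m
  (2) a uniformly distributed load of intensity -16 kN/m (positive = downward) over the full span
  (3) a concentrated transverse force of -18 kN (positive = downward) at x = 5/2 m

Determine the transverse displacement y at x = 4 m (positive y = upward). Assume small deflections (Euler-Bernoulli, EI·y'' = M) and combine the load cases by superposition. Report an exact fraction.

y(4) = 17749/800000 m

Load 1 — applied couple M₀=-7 kN·m at a=15/2 m (b=L-a=5/2):
  y_1 = (R_Ax³/6 - M_Ax²/2)/EI  [x≤a] with R_A=-63/80, M_A=-35/16 = ((-63/80)·4³/6 - (-35/16)·4²/2)/20000 = 91/200000 m
Load 2 — uniform load w=-16 kN/m over full span:
  y_2 = -wx²(L-x)²/(24EI) = -(-16)·4²·(10-4)²/(24·20000) = 12/625 m
Load 3 — point force P=-18 kN at a=5/2 m (b=L-a=15/2):
  y_3 = -Pa²(L-x)²(3bL-(3b+a)(L-x))/(6L³EI)  [x>a] = -(-18)·(5/2)²·(10-4)²·(3·(15/2)·10-(3·(15/2)+(5/2))·(10-4))/(6·10³·20000) = 81/32000 m
Superposition: y = Σ y_i = 17749/800000 m ≈ 0.022186 m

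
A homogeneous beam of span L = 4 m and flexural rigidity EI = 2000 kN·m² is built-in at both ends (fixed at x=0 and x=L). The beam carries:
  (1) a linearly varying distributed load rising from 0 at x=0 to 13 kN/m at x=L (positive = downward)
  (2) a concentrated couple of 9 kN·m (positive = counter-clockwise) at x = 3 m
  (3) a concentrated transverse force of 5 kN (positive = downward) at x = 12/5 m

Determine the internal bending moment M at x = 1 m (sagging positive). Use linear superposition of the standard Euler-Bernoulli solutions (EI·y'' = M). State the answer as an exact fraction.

M(1) = -93/800 kN·m

Load 1 — triangular load w₀=13 kN/m (0→w₀ over full span):
  M_1 = 3w₀Lx/20 - w₀L²/30 - w₀x³/(6L) = 3·13·4·1/20 - 13·4²/30 - 13·1³/(6·4) = 13/40 kN·m
Load 2 — applied couple M₀=9 kN·m at a=3 m (b=L-a=1):
  M_2 = R_Ax - M_A  [x≤a] with R_A=81/32, M_A=45/16 = (81/32)·1 - (45/16) = -9/32 kN·m
Load 3 — point force P=5 kN at a=12/5 m (b=L-a=8/5):
  M_3 = Pb²(3a+b)x/L³ - Pab²/L²  [x≤a] = 5·(8/5)²·(3·(12/5)+(8/5))·1/4³ - 5·(12/5)·(8/5)²/4² = -4/25 kN·m
Superposition: M = Σ M_i = -93/800 kN·m ≈ -0.116250 kN·m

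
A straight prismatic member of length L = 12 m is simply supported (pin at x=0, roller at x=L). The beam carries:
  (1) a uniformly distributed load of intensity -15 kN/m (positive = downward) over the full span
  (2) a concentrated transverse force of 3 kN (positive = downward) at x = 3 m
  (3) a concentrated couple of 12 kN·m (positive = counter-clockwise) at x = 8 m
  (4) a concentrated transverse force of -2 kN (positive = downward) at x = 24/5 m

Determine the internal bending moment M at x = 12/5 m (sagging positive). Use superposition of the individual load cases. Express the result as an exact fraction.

M(12/5) = -4197/25 kN·m

Load 1 — uniform load w=-15 kN/m over full span:
  M_1 = wx(L-x)/2 = (-15)·(12/5)·(12-(12/5))/2 = -864/5 kN·m
Load 2 — point force P=3 kN at a=3 m (b=L-a=9):
  M_2 = Pbx/L  [x≤a] = 3·9·(12/5)/12 = 27/5 kN·m
Load 3 — applied couple M₀=12 kN·m at a=8 m (b=L-a=4):
  M_3 = M₀x/L  [x≤a] = 12·(12/5)/12 = 12/5 kN·m
Load 4 — point force P=-2 kN at a=24/5 m (b=L-a=36/5):
  M_4 = Pbx/L  [x≤a] = (-2)·(36/5)·(12/5)/12 = -72/25 kN·m
Superposition: M = Σ M_i = -4197/25 kN·m ≈ -167.880000 kN·m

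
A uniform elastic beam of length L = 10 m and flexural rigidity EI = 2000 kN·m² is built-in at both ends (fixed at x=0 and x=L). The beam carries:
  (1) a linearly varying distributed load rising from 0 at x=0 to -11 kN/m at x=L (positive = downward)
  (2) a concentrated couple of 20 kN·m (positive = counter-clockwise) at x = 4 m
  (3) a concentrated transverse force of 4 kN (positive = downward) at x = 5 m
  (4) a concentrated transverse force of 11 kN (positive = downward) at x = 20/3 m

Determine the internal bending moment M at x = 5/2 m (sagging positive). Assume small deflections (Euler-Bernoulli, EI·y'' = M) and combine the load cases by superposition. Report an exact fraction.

Load 1 — triangular load w₀=-11 kN/m (0→w₀ over full span):
  M_1 = 3w₀Lx/20 - w₀L²/30 - w₀x³/(6L) = 3·(-11)·10·(5/2)/20 - (-11)·10²/30 - (-11)·(5/2)³/(6·10) = -55/32 kN·m
Load 2 — applied couple M₀=20 kN·m at a=4 m (b=L-a=6):
  M_2 = R_Ax - M_A  [x≤a] with R_A=72/25, M_A=12/5 = (72/25)·(5/2) - (12/5) = 24/5 kN·m
Load 3 — point force P=4 kN at a=5 m (b=L-a=5):
  M_3 = Pb²(3a+b)x/L³ - Pab²/L²  [x≤a] = 4·5²·(3·5+5)·(5/2)/10³ - 4·5·5²/10² = 0 kN·m
Load 4 — point force P=11 kN at a=20/3 m (b=L-a=10/3):
  M_4 = Pb²(3a+b)x/L³ - Pab²/L²  [x≤a] = 11·(10/3)²·(3·(20/3)+(10/3))·(5/2)/10³ - 11·(20/3)·(10/3)²/10² = -55/54 kN·m
Superposition: M = Σ M_i = 8911/4320 kN·m ≈ 2.062731 kN·m

M(5/2) = 8911/4320 kN·m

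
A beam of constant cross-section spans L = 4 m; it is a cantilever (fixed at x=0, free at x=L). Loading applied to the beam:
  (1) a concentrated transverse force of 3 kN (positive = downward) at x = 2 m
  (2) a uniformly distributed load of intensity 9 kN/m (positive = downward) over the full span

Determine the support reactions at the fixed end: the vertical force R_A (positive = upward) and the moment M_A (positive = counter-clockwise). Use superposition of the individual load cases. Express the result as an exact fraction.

Load 1 — point force P=3 kN at a=2 m (b=L-a=2):
  R_A = P = 3 kN
  M_A = Pa = 3·2 = 6 kN·m
Load 2 — uniform load w=9 kN/m over full span:
  R_A = wL = 9·4 = 36 kN
  M_A = wL²/2 = 9·4²/2 = 72 kN·m
Superposition: R_A = 39 kN, M_A = 78 kN·m

R_A = 39 kN, M_A = 78 kN·m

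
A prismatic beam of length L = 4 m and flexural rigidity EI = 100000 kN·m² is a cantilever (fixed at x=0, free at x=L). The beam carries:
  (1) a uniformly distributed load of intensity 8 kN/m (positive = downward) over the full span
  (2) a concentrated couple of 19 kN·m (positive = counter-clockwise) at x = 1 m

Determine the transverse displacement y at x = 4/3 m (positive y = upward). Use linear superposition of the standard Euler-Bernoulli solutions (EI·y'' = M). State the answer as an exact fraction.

Load 1 — uniform load w=8 kN/m over full span:
  y_1 = -wx²(x²-4Lx+6L²)/(24EI) = -8·(4/3)²·((4/3)²-4·4·(4/3)+6·4²)/(24·100000) = -344/759375 m
Load 2 — applied couple M₀=19 kN·m at a=1 m (b=L-a=3):
  y_2 = M₀a(2x-a)/(2EI)  [x>a] = 19·1·(2·(4/3)-1)/(2·100000) = 19/120000 m
Superposition: y = Σ y_i = -14321/48600000 m ≈ -0.000295 m

y(4/3) = -14321/48600000 m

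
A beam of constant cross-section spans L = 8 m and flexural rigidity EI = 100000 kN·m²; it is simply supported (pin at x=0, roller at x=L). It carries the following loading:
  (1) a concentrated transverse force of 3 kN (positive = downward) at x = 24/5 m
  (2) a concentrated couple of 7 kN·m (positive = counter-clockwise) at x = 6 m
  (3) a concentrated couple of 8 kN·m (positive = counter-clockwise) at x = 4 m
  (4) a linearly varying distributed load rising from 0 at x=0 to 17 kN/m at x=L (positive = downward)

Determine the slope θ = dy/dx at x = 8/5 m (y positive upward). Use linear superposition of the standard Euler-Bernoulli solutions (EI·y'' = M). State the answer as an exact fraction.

θ(8/5) = -3552241/2250000000 rad

Load 1 — point force P=3 kN at a=24/5 m (b=L-a=16/5):
  θ_1 = -Pb(L²-b²-3x²)/(6LEI)  [x≤a] = -3·(16/5)·(8²-(16/5)²-3·(8/5)²)/(6·8·100000) = -36/390625 rad
Load 2 — applied couple M₀=7 kN·m at a=6 m (b=L-a=2):
  θ_2 = (M₀x²/(2L)+C₁)/EI  [x≤a] with C₁=M₀(3b²-L²)/(6L)=-91/12 = (7·(8/5)²/(2·8)+(-91/12))/100000 = -1939/30000000 rad
Load 3 — applied couple M₀=8 kN·m at a=4 m (b=L-a=4):
  θ_3 = (M₀x²/(2L)+C₁)/EI  [x≤a] with C₁=M₀(3b²-L²)/(6L)=-8/3 = (8·(8/5)²/(2·8)+(-8/3))/100000 = -13/937500 rad
Load 4 — triangular load w₀=17 kN/m (0→w₀ over full span):
  θ_4 = -w₀(7L⁴-30L²x²+15x⁴)/(360LEI) = -17·(7·8⁴-30·8²·(8/5)²+15·(8/5)⁴)/(360·8·100000) = -24752/17578125 rad
Superposition: θ = Σ θ_i = -3552241/2250000000 rad ≈ -0.001579 rad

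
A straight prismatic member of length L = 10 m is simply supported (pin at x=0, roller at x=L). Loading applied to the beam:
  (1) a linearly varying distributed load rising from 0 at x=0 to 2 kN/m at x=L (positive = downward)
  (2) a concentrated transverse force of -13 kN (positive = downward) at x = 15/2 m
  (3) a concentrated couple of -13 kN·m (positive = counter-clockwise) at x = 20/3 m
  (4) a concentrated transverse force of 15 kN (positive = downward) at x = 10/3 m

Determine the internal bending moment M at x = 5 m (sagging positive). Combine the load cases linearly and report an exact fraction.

M(5) = 59/4 kN·m

Load 1 — triangular load w₀=2 kN/m (0→w₀ over full span):
  M_1 = w₀Lx/6 - w₀x³/(6L) = 2·10·5/6 - 2·5³/(6·10) = 25/2 kN·m
Load 2 — point force P=-13 kN at a=15/2 m (b=L-a=5/2):
  M_2 = Pbx/L  [x≤a] = (-13)·(5/2)·5/10 = -65/4 kN·m
Load 3 — applied couple M₀=-13 kN·m at a=20/3 m (b=L-a=10/3):
  M_3 = M₀x/L  [x≤a] = (-13)·5/10 = -13/2 kN·m
Load 4 — point force P=15 kN at a=10/3 m (b=L-a=20/3):
  M_4 = Pa(L-x)/L  [x>a] = 15·(10/3)·(10-5)/10 = 25 kN·m
Superposition: M = Σ M_i = 59/4 kN·m ≈ 14.750000 kN·m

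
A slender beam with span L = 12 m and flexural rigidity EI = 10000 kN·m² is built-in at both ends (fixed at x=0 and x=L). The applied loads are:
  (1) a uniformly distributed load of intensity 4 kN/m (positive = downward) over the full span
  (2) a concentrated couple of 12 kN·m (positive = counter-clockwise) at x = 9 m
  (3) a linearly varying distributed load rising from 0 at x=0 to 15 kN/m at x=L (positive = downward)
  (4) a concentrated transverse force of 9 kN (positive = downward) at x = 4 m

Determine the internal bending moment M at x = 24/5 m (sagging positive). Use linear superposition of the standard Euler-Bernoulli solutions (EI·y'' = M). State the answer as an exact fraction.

M(24/5) = 6613/100 kN·m

Load 1 — uniform load w=4 kN/m over full span:
  M_1 = wLx/2 - wL²/12 - wx²/2 = 4·12·(24/5)/2 - 4·12²/12 - 4·(24/5)²/2 = 528/25 kN·m
Load 2 — applied couple M₀=12 kN·m at a=9 m (b=L-a=3):
  M_2 = R_Ax - M_A  [x≤a] with R_A=9/8, M_A=15/4 = (9/8)·(24/5) - (15/4) = 33/20 kN·m
Load 3 — triangular load w₀=15 kN/m (0→w₀ over full span):
  M_3 = 3w₀Lx/20 - w₀L²/30 - w₀x³/(6L) = 3·15·12·(24/5)/20 - 15·12²/30 - 15·(24/5)³/(6·12) = 864/25 kN·m
Load 4 — point force P=9 kN at a=4 m (b=L-a=8):
  M_4 = Pa²(a+3b)(L-x)/L³ - Pa²b/L²  [x>a] = 9·4²·(4+3·8)·(12-(24/5))/12³ - 9·4²·8/12² = 44/5 kN·m
Superposition: M = Σ M_i = 6613/100 kN·m ≈ 66.130000 kN·m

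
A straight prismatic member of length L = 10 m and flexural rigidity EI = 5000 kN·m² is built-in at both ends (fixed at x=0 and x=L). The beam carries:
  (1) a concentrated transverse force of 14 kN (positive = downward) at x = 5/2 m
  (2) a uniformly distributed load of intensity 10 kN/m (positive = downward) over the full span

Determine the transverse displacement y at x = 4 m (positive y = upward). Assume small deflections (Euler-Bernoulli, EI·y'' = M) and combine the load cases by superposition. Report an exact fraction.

y(4) = -447/8000 m

Load 1 — point force P=14 kN at a=5/2 m (b=L-a=15/2):
  y_1 = -Pa²(L-x)²(3bL-(3b+a)(L-x))/(6L³EI)  [x>a] = -14·(5/2)²·(10-4)²·(3·(15/2)·10-(3·(15/2)+(5/2))·(10-4))/(6·10³·5000) = -63/8000 m
Load 2 — uniform load w=10 kN/m over full span:
  y_2 = -wx²(L-x)²/(24EI) = -10·4²·(10-4)²/(24·5000) = -6/125 m
Superposition: y = Σ y_i = -447/8000 m ≈ -0.055875 m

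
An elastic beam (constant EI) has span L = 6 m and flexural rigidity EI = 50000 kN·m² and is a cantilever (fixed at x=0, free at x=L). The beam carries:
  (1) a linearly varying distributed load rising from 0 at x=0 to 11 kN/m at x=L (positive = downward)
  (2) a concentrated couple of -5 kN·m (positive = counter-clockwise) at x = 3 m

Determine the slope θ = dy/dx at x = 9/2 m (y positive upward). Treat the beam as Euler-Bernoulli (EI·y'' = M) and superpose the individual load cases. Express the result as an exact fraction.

θ(9/2) = -78387/12800000 rad

Load 1 — triangular load w₀=11 kN/m (0→w₀ over full span):
  θ_1 = (w₀Lx²/4-w₀L²x/3-w₀x⁴/(24L))/EI = (11·6·(9/2)²/4-11·6²·(9/2)/3-11·(9/2)⁴/(24·6))/50000 = -74547/12800000 rad
Load 2 — applied couple M₀=-5 kN·m at a=3 m (b=L-a=3):
  θ_2 = M₀a/EI  [x>a] = (-5)·3/50000 = -3/10000 rad
Superposition: θ = Σ θ_i = -78387/12800000 rad ≈ -0.006124 rad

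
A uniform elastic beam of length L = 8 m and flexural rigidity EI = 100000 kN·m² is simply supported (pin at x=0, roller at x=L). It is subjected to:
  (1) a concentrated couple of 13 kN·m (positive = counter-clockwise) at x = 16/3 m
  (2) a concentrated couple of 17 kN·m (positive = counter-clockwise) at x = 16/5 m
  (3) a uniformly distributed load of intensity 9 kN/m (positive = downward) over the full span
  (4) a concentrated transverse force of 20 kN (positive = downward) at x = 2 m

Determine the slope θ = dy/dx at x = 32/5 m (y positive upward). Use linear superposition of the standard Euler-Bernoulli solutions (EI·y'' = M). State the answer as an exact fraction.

θ(32/5) = 109381/56250000 rad

Load 1 — applied couple M₀=13 kN·m at a=16/3 m (b=L-a=8/3):
  θ_1 = (M₀x²/(2L)-M₀(x-a)+C₁)/EI  [x>a] with C₁=M₀(3b²-L²)/(6L)=-104/9 = (13·(32/5)²/(2·8)-13·((32/5)-(16/3))+(-104/9))/100000 = 221/2812500 rad
Load 2 — applied couple M₀=17 kN·m at a=16/5 m (b=L-a=24/5):
  θ_2 = (M₀x²/(2L)-M₀(x-a)+C₁)/EI  [x>a] with C₁=M₀(3b²-L²)/(6L)=136/75 = (17·(32/5)²/(2·8)-17·((32/5)-(16/5))+(136/75))/100000 = -17/187500 rad
Load 3 — uniform load w=9 kN/m over full span:
  θ_3 = -w(L³-6Lx²+4x³)/(24EI) = -9·(8³-6·8·(32/5)²+4·(32/5)³)/(24·100000) = 594/390625 rad
Load 4 — point force P=20 kN at a=2 m (b=L-a=6):
  θ_4 = -Pa(2L²-6Lx+3x²+a²)/(6LEI)  [x>a] = -20·2·(2·8²-6·8·(32/5)+3·(32/5)²+2²)/(6·8·100000) = 109/250000 rad
Superposition: θ = Σ θ_i = 109381/56250000 rad ≈ 0.001945 rad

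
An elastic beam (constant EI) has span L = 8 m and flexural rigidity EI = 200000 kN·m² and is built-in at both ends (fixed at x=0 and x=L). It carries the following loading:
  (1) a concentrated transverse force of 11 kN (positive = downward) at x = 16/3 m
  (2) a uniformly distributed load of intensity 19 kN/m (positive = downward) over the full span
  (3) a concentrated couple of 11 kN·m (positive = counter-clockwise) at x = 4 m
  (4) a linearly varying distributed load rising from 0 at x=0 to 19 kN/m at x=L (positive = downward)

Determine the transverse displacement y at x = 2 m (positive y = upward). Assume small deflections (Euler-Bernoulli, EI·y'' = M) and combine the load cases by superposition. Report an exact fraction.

Load 1 — point force P=11 kN at a=16/3 m (b=L-a=8/3):
  y_1 = -Pb²x²(3aL-(3a+b)x)/(6L³EI)  [x≤a] = -11·(8/3)²·2²·(3·(16/3)·8-(3·(16/3)+(8/3))·2)/(6·8³·200000) = -187/4050000 m
Load 2 — uniform load w=19 kN/m over full span:
  y_2 = -wx²(L-x)²/(24EI) = -19·2²·(8-2)²/(24·200000) = -57/100000 m
Load 3 — applied couple M₀=11 kN·m at a=4 m (b=L-a=4):
  y_3 = (R_Ax³/6 - M_Ax²/2)/EI  [x≤a] with R_A=33/16, M_A=11/4 = ((33/16)·2³/6 - (11/4)·2²/2)/200000 = -11/800000 m
Load 4 — triangular load w₀=19 kN/m (0→w₀ over full span):
  y_4 = -w₀x²(L-x)²(x+2L)/(120LEI) = -19·2²·(8-2)²·(2+2·8)/(120·8·200000) = -513/2000000 m
Superposition: y = Σ y_i = -287201/324000000 m ≈ -0.000886 m

y(2) = -287201/324000000 m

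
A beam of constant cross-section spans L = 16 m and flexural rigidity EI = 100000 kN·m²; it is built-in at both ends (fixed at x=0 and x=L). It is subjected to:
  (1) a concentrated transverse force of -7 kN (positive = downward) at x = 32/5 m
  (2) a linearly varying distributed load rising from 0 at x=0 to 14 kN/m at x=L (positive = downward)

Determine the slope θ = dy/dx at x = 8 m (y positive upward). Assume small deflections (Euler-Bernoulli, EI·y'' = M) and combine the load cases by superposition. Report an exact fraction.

Load 1 — point force P=-7 kN at a=32/5 m (b=L-a=48/5):
  θ_1 = Pa²(L-x)(2bL-(3b+a)(L-x))/(2L³EI)  [x>a] = (-7)·(32/5)²·(16-8)·(2·(48/5)·16-(3·(48/5)+(32/5))·(16-8))/(2·16³·100000) = -28/390625 rad
Load 2 — triangular load w₀=14 kN/m (0→w₀ over full span):
  θ_2 = -w₀(2x(L-x)(L-2x)(x+2L)+x²(L-x)²)/(120LEI) = -14·(2·8·(16-8)·(16-2·8)·(8+2·16)+8²·(16-8)²)/(120·16·100000) = -14/46875 rad
Superposition: θ = Σ θ_i = -434/1171875 rad ≈ -0.000370 rad

θ(8) = -434/1171875 rad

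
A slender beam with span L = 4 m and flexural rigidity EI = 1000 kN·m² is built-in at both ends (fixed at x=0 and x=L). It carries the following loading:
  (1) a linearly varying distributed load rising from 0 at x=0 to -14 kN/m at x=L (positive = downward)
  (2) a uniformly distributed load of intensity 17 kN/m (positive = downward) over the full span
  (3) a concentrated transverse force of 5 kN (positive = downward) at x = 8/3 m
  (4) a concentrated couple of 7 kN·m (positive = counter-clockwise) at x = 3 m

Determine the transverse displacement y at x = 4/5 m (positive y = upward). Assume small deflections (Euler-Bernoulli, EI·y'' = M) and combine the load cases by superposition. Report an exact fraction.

y(4/5) = -9759233/2531250000 m

Load 1 — triangular load w₀=-14 kN/m (0→w₀ over full span):
  y_1 = -w₀x²(L-x)²(x+2L)/(120LEI) = -(-14)·(4/5)²·(4-(4/5))²·((4/5)+2·4)/(120·4·1000) = 9856/5859375 m
Load 2 — uniform load w=17 kN/m over full span:
  y_2 = -wx²(L-x)²/(24EI) = -17·(4/5)²·(4-(4/5))²/(24·1000) = -1088/234375 m
Load 3 — point force P=5 kN at a=8/3 m (b=L-a=4/3):
  y_3 = -Pb²x²(3aL-(3a+b)x)/(6L³EI)  [x≤a] = -5·(4/3)²·(4/5)²·(3·(8/3)·4-(3·(8/3)+(4/3))·(4/5))/(6·4³·1000) = -92/253125 m
Load 4 — applied couple M₀=7 kN·m at a=3 m (b=L-a=1):
  y_4 = (R_Ax³/6 - M_Ax²/2)/EI  [x≤a] with R_A=63/32, M_A=35/16 = ((63/32)·(4/5)³/6 - (35/16)·(4/5)²/2)/1000 = -133/250000 m
Superposition: y = Σ y_i = -9759233/2531250000 m ≈ -0.003855 m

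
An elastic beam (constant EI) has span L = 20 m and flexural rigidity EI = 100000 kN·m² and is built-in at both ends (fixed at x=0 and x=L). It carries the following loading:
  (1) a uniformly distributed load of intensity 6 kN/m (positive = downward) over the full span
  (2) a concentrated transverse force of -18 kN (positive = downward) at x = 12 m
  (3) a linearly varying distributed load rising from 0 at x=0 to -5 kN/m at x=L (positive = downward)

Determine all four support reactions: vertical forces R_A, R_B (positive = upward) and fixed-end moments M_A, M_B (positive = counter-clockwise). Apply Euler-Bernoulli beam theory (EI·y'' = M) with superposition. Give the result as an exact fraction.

R_A = 4833/125 kN, M_A = 7408/75 kN·m, R_B = 1667/125 kN, M_B = -1204/25 kN·m

Load 1 — uniform load w=6 kN/m over full span:
  R_A = wL/2 = 6·20/2 = 60 kN
  M_A = wL²/12 = 6·20²/12 = 200 kN·m
  R_B = wL/2 = 6·20/2 = 60 kN
  M_B = -wL²/12 = -6·20²/12 = -200 kN·m
Load 2 — point force P=-18 kN at a=12 m (b=L-a=8):
  R_A = Pb²(3a+b)/L³ = (-18)·8²·(3·12+8)/20³ = -792/125 kN
  M_A = Pab²/L² = (-18)·12·8²/20² = -864/25 kN·m
  R_B = Pa²(a+3b)/L³ = (-18)·12²·(12+3·8)/20³ = -1458/125 kN
  M_B = -Pa²b/L² = -(-18)·12²·8/20² = 1296/25 kN·m
Load 3 — triangular load w₀=-5 kN/m (0→w₀ over full span):
  R_A = 3w₀L/20 = 3·(-5)·20/20 = -15 kN
  M_A = w₀L²/30 = (-5)·20²/30 = -200/3 kN·m
  R_B = 7w₀L/20 = 7·(-5)·20/20 = -35 kN
  M_B = -w₀L²/20 = -(-5)·20²/20 = 100 kN·m
Superposition: R_A = 4833/125 kN, M_A = 7408/75 kN·m, R_B = 1667/125 kN, M_B = -1204/25 kN·m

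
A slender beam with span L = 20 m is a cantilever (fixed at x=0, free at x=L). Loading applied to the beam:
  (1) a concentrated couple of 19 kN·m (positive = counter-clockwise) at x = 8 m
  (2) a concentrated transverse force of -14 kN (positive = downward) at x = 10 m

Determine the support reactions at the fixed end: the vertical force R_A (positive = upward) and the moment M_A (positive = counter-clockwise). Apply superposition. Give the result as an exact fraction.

Load 1 — applied couple M₀=19 kN·m at a=8 m (b=L-a=12):
  R_A = 0 kN
  M_A = -M₀ = -19 kN·m
Load 2 — point force P=-14 kN at a=10 m (b=L-a=10):
  R_A = P = (-14) = -14 kN
  M_A = Pa = (-14)·10 = -140 kN·m
Superposition: R_A = -14 kN, M_A = -159 kN·m

R_A = -14 kN, M_A = -159 kN·m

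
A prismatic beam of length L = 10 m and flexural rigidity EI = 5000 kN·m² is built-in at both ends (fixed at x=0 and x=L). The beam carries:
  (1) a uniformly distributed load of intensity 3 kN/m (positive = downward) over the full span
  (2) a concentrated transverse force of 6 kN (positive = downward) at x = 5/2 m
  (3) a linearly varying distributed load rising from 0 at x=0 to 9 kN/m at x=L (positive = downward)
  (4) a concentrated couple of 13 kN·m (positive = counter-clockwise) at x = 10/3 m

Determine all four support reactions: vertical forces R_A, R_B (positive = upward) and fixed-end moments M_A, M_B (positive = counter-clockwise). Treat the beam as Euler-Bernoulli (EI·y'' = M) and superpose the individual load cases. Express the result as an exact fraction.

R_A = 8471/240 kN, M_A = 1015/16 kN·m, R_B = 10969/240 kN, M_B = -3287/48 kN·m

Load 1 — uniform load w=3 kN/m over full span:
  R_A = wL/2 = 3·10/2 = 15 kN
  M_A = wL²/12 = 3·10²/12 = 25 kN·m
  R_B = wL/2 = 3·10/2 = 15 kN
  M_B = -wL²/12 = -3·10²/12 = -25 kN·m
Load 2 — point force P=6 kN at a=5/2 m (b=L-a=15/2):
  R_A = Pb²(3a+b)/L³ = 6·(15/2)²·(3·(5/2)+(15/2))/10³ = 81/16 kN
  M_A = Pab²/L² = 6·(5/2)·(15/2)²/10² = 135/16 kN·m
  R_B = Pa²(a+3b)/L³ = 6·(5/2)²·((5/2)+3·(15/2))/10³ = 15/16 kN
  M_B = -Pa²b/L² = -6·(5/2)²·(15/2)/10² = -45/16 kN·m
Load 3 — triangular load w₀=9 kN/m (0→w₀ over full span):
  R_A = 3w₀L/20 = 3·9·10/20 = 27/2 kN
  M_A = w₀L²/30 = 9·10²/30 = 30 kN·m
  R_B = 7w₀L/20 = 7·9·10/20 = 63/2 kN
  M_B = -w₀L²/20 = -9·10²/20 = -45 kN·m
Load 4 — applied couple M₀=13 kN·m at a=10/3 m (b=L-a=20/3):
  R_A = 6M₀ab/L³ = 6·13·(10/3)·(20/3)/10³ = 26/15 kN
  M_A = M₀b(2a-b)/L² = 13·(20/3)·(2·(10/3)-(20/3))/10² = 0 kN·m
  R_B = -6M₀ab/L³ = -6·13·(10/3)·(20/3)/10³ = -26/15 kN
  M_B = M₀a(2b-a)/L² = 13·(10/3)·(2·(20/3)-(10/3))/10² = 13/3 kN·m
Superposition: R_A = 8471/240 kN, M_A = 1015/16 kN·m, R_B = 10969/240 kN, M_B = -3287/48 kN·m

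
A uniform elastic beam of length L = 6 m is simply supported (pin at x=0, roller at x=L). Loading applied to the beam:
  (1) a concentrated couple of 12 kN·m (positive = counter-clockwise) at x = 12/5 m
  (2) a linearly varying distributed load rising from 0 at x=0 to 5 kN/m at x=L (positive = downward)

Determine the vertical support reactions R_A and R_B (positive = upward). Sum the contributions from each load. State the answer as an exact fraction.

Load 1 — applied couple M₀=12 kN·m at a=12/5 m (b=L-a=18/5):
  R_A = M₀/L = 12/6 = 2 kN
  R_B = -M₀/L = -12/6 = -2 kN
Load 2 — triangular load w₀=5 kN/m (0→w₀ over full span):
  R_A = w₀L/6 = 5·6/6 = 5 kN
  R_B = w₀L/3 = 5·6/3 = 10 kN
Superposition: R_A = 7 kN, R_B = 8 kN

R_A = 7 kN, R_B = 8 kN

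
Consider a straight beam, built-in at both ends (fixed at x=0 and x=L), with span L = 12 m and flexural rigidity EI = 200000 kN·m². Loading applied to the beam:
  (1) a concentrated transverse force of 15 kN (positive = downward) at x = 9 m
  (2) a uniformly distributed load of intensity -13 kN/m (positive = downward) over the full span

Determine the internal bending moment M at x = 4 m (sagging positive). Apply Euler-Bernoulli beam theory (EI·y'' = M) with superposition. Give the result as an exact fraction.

M(4) = -817/16 kN·m

Load 1 — point force P=15 kN at a=9 m (b=L-a=3):
  M_1 = Pb²(3a+b)x/L³ - Pab²/L²  [x≤a] = 15·3²·(3·9+3)·4/12³ - 15·9·3²/12² = 15/16 kN·m
Load 2 — uniform load w=-13 kN/m over full span:
  M_2 = wLx/2 - wL²/12 - wx²/2 = (-13)·12·4/2 - (-13)·12²/12 - (-13)·4²/2 = -52 kN·m
Superposition: M = Σ M_i = -817/16 kN·m ≈ -51.062500 kN·m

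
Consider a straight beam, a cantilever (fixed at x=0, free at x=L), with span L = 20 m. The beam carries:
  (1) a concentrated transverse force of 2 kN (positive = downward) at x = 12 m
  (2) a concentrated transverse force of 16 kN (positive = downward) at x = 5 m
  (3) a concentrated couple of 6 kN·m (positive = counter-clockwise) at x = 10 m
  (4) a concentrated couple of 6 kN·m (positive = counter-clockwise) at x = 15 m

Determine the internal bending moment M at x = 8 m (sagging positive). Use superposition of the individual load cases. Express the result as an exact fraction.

Load 1 — point force P=2 kN at a=12 m (b=L-a=8):
  M_1 = -P(a-x)  [x≤a] = -2·(12-8) = -8 kN·m
Load 2 — point force P=16 kN at a=5 m (b=L-a=15):
  M_2 = 0  [x>a] = 0 kN·m
Load 3 — applied couple M₀=6 kN·m at a=10 m (b=L-a=10):
  M_3 = M₀  [x≤a] = 6 = 6 kN·m
Load 4 — applied couple M₀=6 kN·m at a=15 m (b=L-a=5):
  M_4 = M₀  [x≤a] = 6 = 6 kN·m
Superposition: M = Σ M_i = 4 kN·m ≈ 4.000000 kN·m

M(8) = 4 kN·m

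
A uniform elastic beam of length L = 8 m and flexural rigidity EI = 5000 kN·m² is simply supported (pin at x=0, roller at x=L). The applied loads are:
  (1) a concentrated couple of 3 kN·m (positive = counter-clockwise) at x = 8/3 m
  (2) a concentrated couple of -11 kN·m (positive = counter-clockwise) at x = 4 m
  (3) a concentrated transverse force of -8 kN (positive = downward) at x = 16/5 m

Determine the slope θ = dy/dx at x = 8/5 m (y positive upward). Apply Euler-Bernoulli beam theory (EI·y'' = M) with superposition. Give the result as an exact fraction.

Load 1 — applied couple M₀=3 kN·m at a=8/3 m (b=L-a=16/3):
  θ_1 = (M₀x²/(2L)+C₁)/EI  [x≤a] with C₁=M₀(3b²-L²)/(6L)=4/3 = (3·(8/5)²/(2·8)+(4/3))/5000 = 17/46875 rad
Load 2 — applied couple M₀=-11 kN·m at a=4 m (b=L-a=4):
  θ_2 = (M₀x²/(2L)+C₁)/EI  [x≤a] with C₁=M₀(3b²-L²)/(6L)=11/3 = ((-11)·(8/5)²/(2·8)+(11/3))/5000 = 143/375000 rad
Load 3 — point force P=-8 kN at a=16/5 m (b=L-a=24/5):
  θ_3 = -Pb(L²-b²-3x²)/(6LEI)  [x≤a] = -(-8)·(24/5)·(8²-(24/5)²-3·(8/5)²)/(6·8·5000) = 416/78125 rad
Superposition: θ = Σ θ_i = 3793/625000 rad ≈ 0.006069 rad

θ(8/5) = 3793/625000 rad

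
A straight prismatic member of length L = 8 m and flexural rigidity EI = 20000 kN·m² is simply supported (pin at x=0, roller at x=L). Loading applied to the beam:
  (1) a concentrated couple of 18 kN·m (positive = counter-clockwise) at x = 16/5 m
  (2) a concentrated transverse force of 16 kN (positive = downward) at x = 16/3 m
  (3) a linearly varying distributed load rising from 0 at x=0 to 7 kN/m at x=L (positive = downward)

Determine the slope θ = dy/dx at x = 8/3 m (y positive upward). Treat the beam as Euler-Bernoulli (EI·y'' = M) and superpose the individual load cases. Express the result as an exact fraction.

θ(8/3) = -45587/15187500 rad

Load 1 — applied couple M₀=18 kN·m at a=16/5 m (b=L-a=24/5):
  θ_1 = (M₀x²/(2L)+C₁)/EI  [x≤a] with C₁=M₀(3b²-L²)/(6L)=48/25 = (18·(8/3)²/(2·8)+(48/25))/20000 = 31/62500 rad
Load 2 — point force P=16 kN at a=16/3 m (b=L-a=8/3):
  θ_2 = -Pb(L²-b²-3x²)/(6LEI)  [x≤a] = -16·(8/3)·(8²-(8/3)²-3·(8/3)²)/(6·8·20000) = -16/10125 rad
Load 3 — triangular load w₀=7 kN/m (0→w₀ over full span):
  θ_3 = -w₀(7L⁴-30L²x²+15x⁴)/(360LEI) = -7·(7·8⁴-30·8²·(8/3)²+15·(8/3)⁴)/(360·8·20000) = -1456/759375 rad
Superposition: θ = Σ θ_i = -45587/15187500 rad ≈ -0.003002 rad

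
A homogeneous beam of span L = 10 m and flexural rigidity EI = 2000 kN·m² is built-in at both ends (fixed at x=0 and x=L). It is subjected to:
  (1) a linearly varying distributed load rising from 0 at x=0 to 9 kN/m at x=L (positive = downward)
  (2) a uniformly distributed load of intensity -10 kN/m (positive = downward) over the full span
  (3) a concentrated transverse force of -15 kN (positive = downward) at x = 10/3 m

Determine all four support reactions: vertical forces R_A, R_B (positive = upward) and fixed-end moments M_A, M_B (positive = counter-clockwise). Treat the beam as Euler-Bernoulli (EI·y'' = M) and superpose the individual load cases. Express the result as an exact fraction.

R_A = -857/18 kN, M_A = -680/9 kN·m, R_B = -403/18 kN, M_B = 445/9 kN·m

Load 1 — triangular load w₀=9 kN/m (0→w₀ over full span):
  R_A = 3w₀L/20 = 3·9·10/20 = 27/2 kN
  M_A = w₀L²/30 = 9·10²/30 = 30 kN·m
  R_B = 7w₀L/20 = 7·9·10/20 = 63/2 kN
  M_B = -w₀L²/20 = -9·10²/20 = -45 kN·m
Load 2 — uniform load w=-10 kN/m over full span:
  R_A = wL/2 = (-10)·10/2 = -50 kN
  M_A = wL²/12 = (-10)·10²/12 = -250/3 kN·m
  R_B = wL/2 = (-10)·10/2 = -50 kN
  M_B = -wL²/12 = -(-10)·10²/12 = 250/3 kN·m
Load 3 — point force P=-15 kN at a=10/3 m (b=L-a=20/3):
  R_A = Pb²(3a+b)/L³ = (-15)·(20/3)²·(3·(10/3)+(20/3))/10³ = -100/9 kN
  M_A = Pab²/L² = (-15)·(10/3)·(20/3)²/10² = -200/9 kN·m
  R_B = Pa²(a+3b)/L³ = (-15)·(10/3)²·((10/3)+3·(20/3))/10³ = -35/9 kN
  M_B = -Pa²b/L² = -(-15)·(10/3)²·(20/3)/10² = 100/9 kN·m
Superposition: R_A = -857/18 kN, M_A = -680/9 kN·m, R_B = -403/18 kN, M_B = 445/9 kN·m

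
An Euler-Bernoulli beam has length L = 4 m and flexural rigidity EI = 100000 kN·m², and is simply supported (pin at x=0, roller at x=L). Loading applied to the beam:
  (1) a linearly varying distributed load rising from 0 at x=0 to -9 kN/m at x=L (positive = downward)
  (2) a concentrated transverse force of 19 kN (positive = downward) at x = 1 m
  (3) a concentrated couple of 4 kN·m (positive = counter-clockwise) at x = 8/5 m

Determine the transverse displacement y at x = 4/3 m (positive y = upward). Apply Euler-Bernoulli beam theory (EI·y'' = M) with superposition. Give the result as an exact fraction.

Load 1 — triangular load w₀=-9 kN/m (0→w₀ over full span):
  y_1 = -w₀x(7L⁴-10L²x²+3x⁴)/(360LEI) = -(-9)·(4/3)·(7·4⁴-10·4²·(4/3)²+3·(4/3)⁴)/(360·4·100000) = 32/253125 m
Load 2 — point force P=19 kN at a=1 m (b=L-a=3):
  y_2 = -Pa(L-x)(2Lx-a²-x²)/(6LEI)  [x>a] = -19·1·(4-(4/3))·(2·4·(4/3)-1²-(4/3)²)/(6·4·100000) = -1349/8100000 m
Load 3 — applied couple M₀=4 kN·m at a=8/5 m (b=L-a=12/5):
  y_3 = (M₀x³/(6L)+C₁x)/EI  [x≤a] with C₁=M₀(3b²-L²)/(6L)=16/75 = (4·(4/3)³/(6·4)+(16/75)·(4/3))/100000 = 43/6328125 m
Superposition: y = Σ y_i = -6749/202500000 m ≈ -0.000033 m

y(4/3) = -6749/202500000 m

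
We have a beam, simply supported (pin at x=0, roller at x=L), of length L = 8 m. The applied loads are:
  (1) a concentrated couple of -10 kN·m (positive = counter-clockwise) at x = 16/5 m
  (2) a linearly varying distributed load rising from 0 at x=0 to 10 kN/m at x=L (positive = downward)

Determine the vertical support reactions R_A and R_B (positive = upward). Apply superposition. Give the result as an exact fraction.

Load 1 — applied couple M₀=-10 kN·m at a=16/5 m (b=L-a=24/5):
  R_A = M₀/L = (-10)/8 = -5/4 kN
  R_B = -M₀/L = -(-10)/8 = 5/4 kN
Load 2 — triangular load w₀=10 kN/m (0→w₀ over full span):
  R_A = w₀L/6 = 10·8/6 = 40/3 kN
  R_B = w₀L/3 = 10·8/3 = 80/3 kN
Superposition: R_A = 145/12 kN, R_B = 335/12 kN

R_A = 145/12 kN, R_B = 335/12 kN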